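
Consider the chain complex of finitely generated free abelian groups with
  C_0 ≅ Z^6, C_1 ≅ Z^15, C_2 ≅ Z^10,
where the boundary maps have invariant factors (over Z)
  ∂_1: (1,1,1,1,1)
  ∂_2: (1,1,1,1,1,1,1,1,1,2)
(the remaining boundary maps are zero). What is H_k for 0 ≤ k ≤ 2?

H_0 = Z,  H_1 = Z/2,  H_2 = 0.

H_0: b_0 = 6 − 0 − 5 = 1; torsion from ∂_1 factors > 1: none. So H_0 = Z.
H_1: b_1 = 15 − 5 − 10 = 0; torsion from ∂_2 factors > 1: [2]. So H_1 = Z/2.
H_2: b_2 = 10 − 10 − 0 = 0; torsion from ∂_3 factors > 1: none. So H_2 = 0.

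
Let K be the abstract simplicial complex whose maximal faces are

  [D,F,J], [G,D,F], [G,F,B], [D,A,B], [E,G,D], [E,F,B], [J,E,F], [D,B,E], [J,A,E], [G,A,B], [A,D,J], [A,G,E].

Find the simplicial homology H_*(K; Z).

Fix the vertex order A < B < D < E < F < G < J and write every simplex with vertices in increasing order. Then dim K = 2 and the simplices of K are:

  0-simplices (7): A, B, D, E, F, G, J
  1-simplices (18): AB, AD, AE, AG, AJ, BD, BE, BF, BG, DE, DF, DG, DJ, EF, EG, EJ, FG, FJ
  2-simplices (12): ABD, ABG, ADJ, AEG, AEJ, BDE, BEF, BFG, DEG, DFG, DFJ, EFJ

so the chain groups are C_0 ≅ Z^7, C_1 ≅ Z^18, C_2 ≅ Z^12.

∂_1: C_1 → C_0 sends each edge [p,q] (with p < q) to q − p. For instance
  ∂BF = F − B.
The 7×18 boundary matrix has rank 6 and Smith normal form diag(1,1,1,1,1,1).

∂_2: C_2 → C_1 sends each 2-simplex [p,q,r] to [q,r] − [p,r] + [p,q]. For instance
  ∂BFG = FG − BG + BF,
  ∂AEJ = EJ − AJ + AE.
As a 18×12 matrix over Z this has rank 12, with invariant factors (1,1,1,1,1,1,1,1,1,1,1,2).

Now H_k = ker ∂_k / im ∂_{k+1}, so:

  H_0: rank C_0 − rank ∂_1 = 7 − 6 = 1, and the invariant factors of ∂_1 are all 1, so H_0 = Z.
  H_1: rank ker ∂_1 − rank ∂_2 = (18 − 6) − 12 = 0, and ∂_2 has invariant factor 2 > 1, so H_1 = Z/2.
  H_2: rank ker ∂_2 − rank ∂_3 = (12 − 12) − 0 = 0, and there is no ∂_3, so H_2 = 0.

As a check, the Euler characteristic is 7 − 18 + 12 = 1, which agrees with 1 − 0 + 0 = 1.

H_0 = Z,  H_1 = Z/2,  H_2 = 0.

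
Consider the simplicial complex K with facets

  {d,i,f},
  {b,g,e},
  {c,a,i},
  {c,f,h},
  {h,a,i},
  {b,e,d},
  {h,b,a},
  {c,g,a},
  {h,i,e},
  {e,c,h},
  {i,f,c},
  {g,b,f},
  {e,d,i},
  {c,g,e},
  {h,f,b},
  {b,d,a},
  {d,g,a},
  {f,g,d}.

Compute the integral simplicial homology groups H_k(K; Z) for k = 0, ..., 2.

H_0 = Z,  H_1 = Z × Z/2,  H_2 = 0.

We work with the vertex ordering a < b < c < d < e < f < g < h < i. The simplices of K, each written with vertices in increasing order, are:

  0-simplices (9): a, b, c, d, e, f, g, h, i
  1-simplices (27): ab, ac, ad, ag, ah, ai, bd, be, bf, bg, bh, ce, cf, cg, ch, ci, de, df, dg, di, eg, eh, ei, fg, fh, fi, hi
  2-simplices (18): abd, abh, acg, aci, adg, ahi, bde, beg, bfg, bfh, ceg, ceh, cfh, cfi, dei, dfg, dfi, ehi

giving chain groups C_0 ≅ Z^9, C_1 ≅ Z^27, C_2 ≅ Z^18.

Boundary ∂_1: C_1 → C_0 sends each edge [p,q] (with p < q) to q − p. For instance
  ∂ag = g − a.
The resulting 9×27 matrix has rank 8, and its Smith normal form has invariant factors (1,1,1,1,1,1,1,1).

Boundary ∂_2: C_2 → C_1 sends each 2-simplex [p,q,r] to [q,r] − [p,r] + [p,q]. For instance
  ∂bfh = fh − bh + bf,
  ∂aci = ci − ai + ac.
This gives a 27×18 integer matrix of rank 18; reducing to Smith normal form yields diagonal entries (1,1,1,1,1,1,1,1,1,1,1,1,1,1,1,1,1,2).

Computing H_k = (kernel of ∂_k) / (image of ∂_{k+1}):

  H_0: rank C_0 − rank ∂_1 = 9 − 8 = 1, and the invariant factors of ∂_1 are all 1, so H_0 = Z.
  H_1: rank ker ∂_1 − rank ∂_2 = (27 − 8) − 18 = 1, and ∂_2 has invariant factor 2 > 1, so H_1 = Z × Z/2.
  H_2: rank ker ∂_2 − rank ∂_3 = (18 − 18) − 0 = 0, and there is no ∂_3, so H_2 = 0.

As a check, the Euler characteristic is 9 − 27 + 18 = 0, which agrees with 1 − 1 + 0 = 0.
(K is a triangulation of the Klein bottle.)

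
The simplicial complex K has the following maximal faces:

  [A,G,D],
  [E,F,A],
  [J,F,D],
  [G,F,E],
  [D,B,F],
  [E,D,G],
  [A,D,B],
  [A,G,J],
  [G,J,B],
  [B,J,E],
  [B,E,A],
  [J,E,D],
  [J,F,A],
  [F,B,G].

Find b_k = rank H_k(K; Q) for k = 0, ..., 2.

b_0 = 1, b_1 = 2, b_2 = 1.

Order the vertices as A < B < D < E < F < G < J. Listing each simplex with vertices in this order, K has dimension 2 with simplices:

  0-simplices (7): A, B, D, E, F, G, J
  1-simplices (21): AB, AD, AE, AF, AG, AJ, BD, BE, BF, BG, BJ, DE, DF, DG, DJ, EF, EG, EJ, FG, FJ, GJ
  2-simplices (14): ABD, ABE, ADG, AEF, AFJ, AGJ, BDF, BEJ, BFG, BGJ, DEG, DEJ, DFJ, EFG

Hence C_0 ≅ Z^7, C_1 ≅ Z^21, C_2 ≅ Z^14.

Boundary ∂_1: C_1 → C_0 maps an edge to its endpoints' difference, ∂[p,q] = q − p.
As a 7×21 matrix over Z this has rank 6, with invariant factors (1,1,1,1,1,1).

∂_2: C_2 → C_1 maps a triangle to the signed sum of its edges. For instance
  ∂DEG = EG − DG + DE,
  ∂DEJ = EJ − DJ + DE.
The resulting 21×14 matrix has rank 13, and its Smith normal form has invariant factors (1,1,1,1,1,1,1,1,1,1,1,1,1).

Now H_k = ker ∂_k / im ∂_{k+1}, so:

  H_0: rank C_0 − rank ∂_1 = 7 − 6 = 1, and the invariant factors of ∂_1 are all 1, so H_0 = Z.
  H_1: rank ker ∂_1 − rank ∂_2 = (21 − 6) − 13 = 2, and the invariant factors of ∂_2 are all 1, so H_1 = Z^2.
  H_2: rank ker ∂_2 − rank ∂_3 = (14 − 13) − 0 = 1, and there is no ∂_3, so H_2 = Z.

(K is a triangulation of the torus T^2.)

Hence the Betti numbers are b_0 = 1, b_1 = 2, b_2 = 1.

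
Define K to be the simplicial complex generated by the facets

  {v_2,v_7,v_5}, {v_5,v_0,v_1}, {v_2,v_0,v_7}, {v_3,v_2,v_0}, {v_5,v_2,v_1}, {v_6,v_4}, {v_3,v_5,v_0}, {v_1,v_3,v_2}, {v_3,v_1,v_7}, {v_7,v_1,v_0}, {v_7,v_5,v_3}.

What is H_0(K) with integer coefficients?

We work with the vertex ordering v_0 < v_1 < v_2 < v_3 < v_4 < v_5 < v_6 < v_7. The simplices of K, each written with vertices in increasing order, are:

  0-simplices (8): [v_0], [v_1], [v_2], [v_3], [v_4], [v_5], [v_6], [v_7]
  1-simplices (16): (16 of them)
  2-simplices (10): [v_0,v_1,v_5], [v_0,v_1,v_7], [v_0,v_2,v_3], [v_0,v_2,v_7], [v_0,v_3,v_5], [v_1,v_2,v_3], [v_1,v_2,v_5], [v_1,v_3,v_7], [v_2,v_5,v_7], [v_3,v_5,v_7]

Hence C_0 ≅ Z^8, C_1 ≅ Z^16, C_2 ≅ Z^10.

Boundary ∂_1: C_1 → C_0 is given by ∂[p,q] = [q] − [p]. For instance
  ∂[v_5,v_7] = [v_7] − [v_5].
As a 8×16 matrix over Z this has rank 6, with invariant factors (1,1,1,1,1,1).

∂_2: C_2 → C_1 sends each 2-simplex [p,q,r] to [q,r] − [p,r] + [p,q]. For instance
  ∂[v_0,v_2,v_7] = [v_2,v_7] − [v_0,v_7] + [v_0,v_2],
  ∂[v_0,v_2,v_3] = [v_2,v_3] − [v_0,v_3] + [v_0,v_2].
The 16×10 boundary matrix has rank 10 and Smith normal form diag(1,1,1,1,1,1,1,1,1,2).

From H_k ≅ ker(∂_k) / im(∂_{k+1}) we obtain:

  H_0: rank C_0 − rank ∂_1 = 8 − 6 = 2, and the invariant factors of ∂_1 are all 1, so H_0 ≅ Z^2.

H_0 = Z^2.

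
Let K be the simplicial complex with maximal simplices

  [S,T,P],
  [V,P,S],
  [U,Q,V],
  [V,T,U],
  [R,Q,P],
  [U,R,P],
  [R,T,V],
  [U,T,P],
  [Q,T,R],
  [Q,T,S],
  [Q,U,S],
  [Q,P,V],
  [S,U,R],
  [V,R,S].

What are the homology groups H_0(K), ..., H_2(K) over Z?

H_0 ≅ Z,  H_1 ≅ Z^2,  H_2 ≅ Z.

Order the vertices as P < Q < R < S < T < U < V. Listing each simplex with vertices in this order, K has dimension 2 with simplices:

  0-simplices (7): P, Q, R, S, T, U, V
  1-simplices (21): PQ, PR, PS, PT, PU, PV, QR, QS, QT, QU, QV, RS, RT, RU, RV, ST, SU, SV, TU, TV, UV
  2-simplices (14): PQR, PQV, PRU, PST, PSV, PTU, QRT, QST, QSU, QUV, RSU, RSV, RTV, TUV

giving chain groups C_0 ≅ Z^7, C_1 ≅ Z^21, C_2 ≅ Z^14.

Boundary ∂_1: C_1 → C_0 is given by ∂[p,q] = [q] − [p]. For instance
  ∂QV = V − Q.
The 7×21 boundary matrix has rank 6 and Smith normal form diag(1,1,1,1,1,1).

∂_2: C_2 → C_1 acts by ∂[p,q,r] = [q,r] − [p,r] + [p,q]. For instance
  ∂PST = ST − PT + PS,
  ∂TUV = UV − TV + TU.
The resulting 21×14 matrix has rank 13, and its Smith normal form has invariant factors (1,1,1,1,1,1,1,1,1,1,1,1,1).

Reading off H_k = ker ∂_k / im ∂_{k+1}:

  H_0: rank C_0 − rank ∂_1 = 7 − 6 = 1, and the invariant factors of ∂_1 are all 1, so H_0 ≅ Z.
  H_1: rank ker ∂_1 − rank ∂_2 = (21 − 6) − 13 = 2, and the invariant factors of ∂_2 are all 1, so H_1 ≅ Z^2.
  H_2: rank ker ∂_2 − rank ∂_3 = (14 − 13) − 0 = 1, and there is no ∂_3, so H_2 ≅ Z.

As a check, the Euler characteristic is 7 − 21 + 14 = 0, which agrees with 1 − 2 + 1 = 0.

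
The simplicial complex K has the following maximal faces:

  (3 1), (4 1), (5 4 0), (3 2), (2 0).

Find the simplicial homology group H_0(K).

Order the vertices as 0 < 1 < 2 < 3 < 4 < 5. Listing each simplex with vertices in this order, K has dimension 2 with simplices:

  0-simplices (6): [0], [1], [2], [3], [4], [5]
  1-simplices (7): [0,2], [0,4], [0,5], [1,3], [1,4], [2,3], [4,5]
  2-simplices (1): [0,4,5]

so the chain groups are C_0 ≅ Z^6, C_1 ≅ Z^7, C_2 ≅ Z^1.

The boundary map ∂_1: C_1 → C_0 sends each edge [p,q] (with p < q) to q − p. For instance
  ∂[2,3] = [3] − [2].
This gives a 6×7 integer matrix of rank 5; reducing to Smith normal form yields diagonal entries (1,1,1,1,1).

Boundary ∂_2: C_2 → C_1 sends each 2-simplex [p,q,r] to [q,r] − [p,r] + [p,q]. For instance
  ∂[0,4,5] = [4,5] − [0,5] + [0,4].
The 7×1 boundary matrix has rank 1 and Smith normal form diag(1).

Reading off H_k = ker ∂_k / im ∂_{k+1}:

  H_0: rank C_0 − rank ∂_1 = 6 − 5 = 1, and the invariant factors of ∂_1 are all 1, so H_0 ≅ Z.

H_0 ≅ Z.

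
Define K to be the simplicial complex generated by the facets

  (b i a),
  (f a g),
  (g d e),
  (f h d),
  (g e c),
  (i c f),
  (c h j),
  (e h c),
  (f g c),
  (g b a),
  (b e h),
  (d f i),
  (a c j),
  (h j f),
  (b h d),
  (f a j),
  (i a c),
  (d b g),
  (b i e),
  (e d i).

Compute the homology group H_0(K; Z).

H_0 ≅ Z.

Take the total order a < b < c < d < e < f < g < h < i < j on the vertex set. Then K (dimension 2) consists of the simplices:

  0-simplices (10): a, b, c, d, e, f, g, h, i, j
  1-simplices (30): ab, ac, af, ag, ai, aj, bd, be, bg, bh, bi, ce, cf, cg, ch, ci, cj, de, df, dg, dh, di, eg, eh, ei, fg, fh, fi, fj, hj
  2-simplices (20): abg, abi, aci, acj, afg, afj, bdg, bdh, beh, bei, ceg, ceh, cfg, cfi, chj, deg, dei, dfh, dfi, fhj

Hence C_0 ≅ Z^10, C_1 ≅ Z^30, C_2 ≅ Z^20.

Boundary ∂_1: C_1 → C_0 maps an edge to its endpoints' difference, ∂[p,q] = q − p. For instance
  ∂bh = h − b.
As a 10×30 matrix over Z this has rank 9, with invariant factors (1,1,1,1,1,1,1,1,1).

Boundary ∂_2: C_2 → C_1 acts by ∂[p,q,r] = [q,r] − [p,r] + [p,q]. For instance
  ∂afj = fj − aj + af,
  ∂bdh = dh − bh + bd.
As a 30×20 matrix over Z this has rank 20, with invariant factors (1,1,1,1,1,1,1,1,1,1,1,1,1,1,1,1,1,1,1,2).

Now H_k = ker ∂_k / im ∂_{k+1}, so:

  H_0: rank C_0 − rank ∂_1 = 10 − 9 = 1, and the invariant factors of ∂_1 are all 1, so H_0 ≅ Z.

(K is a triangulation of the Klein bottle.)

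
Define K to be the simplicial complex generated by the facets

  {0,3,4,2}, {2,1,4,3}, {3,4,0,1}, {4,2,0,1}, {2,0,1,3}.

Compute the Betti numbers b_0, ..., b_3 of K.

We work with the vertex ordering 0 < 1 < 2 < 3 < 4. The simplices of K, each written with vertices in increasing order, are:

  0-simplices (5): [0], [1], [2], [3], [4]
  1-simplices (10): [0,1], [0,2], [0,3], [0,4], [1,2], [1,3], [1,4], [2,3], [2,4], [3,4]
  2-simplices (10): [0,1,2], [0,1,3], [0,1,4], [0,2,3], [0,2,4], [0,3,4], [1,2,3], [1,2,4], [1,3,4], [2,3,4]
  3-simplices (5): [0,1,2,3], [0,1,2,4], [0,1,3,4], [0,2,3,4], [1,2,3,4]

so the chain groups are C_0 ≅ Z^5, C_1 ≅ Z^10, C_2 ≅ Z^10, C_3 ≅ Z^5.

∂_1: C_1 → C_0 maps an edge to its endpoints' difference, ∂[p,q] = q − p.
This gives a 5×10 integer matrix of rank 4; reducing to Smith normal form yields diagonal entries (1,1,1,1).

Boundary ∂_2: C_2 → C_1 maps a triangle to the signed sum of its edges. For instance
  ∂[0,2,3] = [2,3] − [0,3] + [0,2],
  ∂[0,1,2] = [1,2] − [0,2] + [0,1].
As a 10×10 matrix over Z this has rank 6, with invariant factors (1,1,1,1,1,1).

∂_3: C_3 → C_2 sends each 3-simplex σ to the alternating sum Σ_i (−1)^i (σ with its i-th vertex removed). For instance
  ∂[1,2,3,4] = [2,3,4] − [1,3,4] + [1,2,4] − [1,2,3],
  ∂[0,1,3,4] = [1,3,4] − [0,3,4] + [0,1,4] − [0,1,3].
The resulting 10×5 matrix has rank 4, and its Smith normal form has invariant factors (1,1,1,1).

Now H_k = ker ∂_k / im ∂_{k+1}, so:

  H_0: rank C_0 − rank ∂_1 = 5 − 4 = 1, and the invariant factors of ∂_1 are all 1, so H_0 = Z.
  H_1: rank ker ∂_1 − rank ∂_2 = (10 − 4) − 6 = 0, and the invariant factors of ∂_2 are all 1, so H_1 = 0.
  H_2: rank ker ∂_2 − rank ∂_3 = (10 − 6) − 4 = 0, and the invariant factors of ∂_3 are all 1, so H_2 = 0.
  H_3: rank ker ∂_3 − rank ∂_4 = (5 − 4) − 0 = 1, and there is no ∂_4, so H_3 = Z.

(K is a triangulation of the 3-sphere S^3.)

Hence the Betti numbers are b_0 = 1, b_1 = 0, b_2 = 0, b_3 = 1.

b_0 = 1, b_1 = 0, b_2 = 0, b_3 = 1.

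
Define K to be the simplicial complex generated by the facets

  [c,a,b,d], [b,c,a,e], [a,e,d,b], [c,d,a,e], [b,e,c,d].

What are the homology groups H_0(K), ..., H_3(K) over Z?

H_0 ≅ Z,  H_1 = 0,  H_2 = 0,  H_3 ≅ Z.

Order the vertices as a < b < c < d < e. Listing each simplex with vertices in this order, K has dimension 3 with simplices:

  0-simplices (5): a, b, c, d, e
  1-simplices (10): ab, ac, ad, ae, bc, bd, be, cd, ce, de
  2-simplices (10): abc, abd, abe, acd, ace, ade, bcd, bce, bde, cde
  3-simplices (5): abcd, abce, abde, acde, bcde

so the chain groups are C_0 ≅ Z^5, C_1 ≅ Z^10, C_2 ≅ Z^10, C_3 ≅ Z^5.

Boundary ∂_1: C_1 → C_0 is given by ∂[p,q] = [q] − [p]. For instance
  ∂ae = e − a.
As a 5×10 matrix over Z this has rank 4, with invariant factors (1,1,1,1).

Boundary ∂_2: C_2 → C_1 sends each 2-simplex [p,q,r] to [q,r] − [p,r] + [p,q]. For instance
  ∂abd = bd − ad + ab,
  ∂cde = de − ce + cd.
This gives a 10×10 integer matrix of rank 6; reducing to Smith normal form yields diagonal entries (1,1,1,1,1,1).

∂_3: C_3 → C_2 sends each 3-simplex σ to the alternating sum Σ_i (−1)^i (σ with its i-th vertex removed). For instance
  ∂bcde = cde − bde + bce − bcd,
  ∂abde = bde − ade + abe − abd.
The resulting 10×5 matrix has rank 4, and its Smith normal form has invariant factors (1,1,1,1).

Now H_k = ker ∂_k / im ∂_{k+1}, so:

  H_0: rank C_0 − rank ∂_1 = 5 − 4 = 1, and the invariant factors of ∂_1 are all 1, so H_0 ≅ Z.
  H_1: rank ker ∂_1 − rank ∂_2 = (10 − 4) − 6 = 0, and the invariant factors of ∂_2 are all 1, so H_1 ≅ 0.
  H_2: rank ker ∂_2 − rank ∂_3 = (10 − 6) − 4 = 0, and the invariant factors of ∂_3 are all 1, so H_2 ≅ 0.
  H_3: rank ker ∂_3 − rank ∂_4 = (5 − 4) − 0 = 1, and there is no ∂_4, so H_3 ≅ Z.

As a check, the Euler characteristic is 5 − 10 + 10 − 5 = 0, which agrees with 1 − 0 + 0 − 1 = 0.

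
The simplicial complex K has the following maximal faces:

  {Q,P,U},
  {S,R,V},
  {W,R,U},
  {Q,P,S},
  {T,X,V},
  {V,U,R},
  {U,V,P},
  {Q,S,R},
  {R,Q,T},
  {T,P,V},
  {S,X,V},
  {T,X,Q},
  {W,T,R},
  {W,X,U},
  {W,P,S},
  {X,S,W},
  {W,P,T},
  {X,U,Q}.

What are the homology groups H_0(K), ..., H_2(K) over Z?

Take the total order P < Q < R < S < T < U < V < W < X on the vertex set. Then K (dimension 2) consists of the simplices:

  0-simplices (9): P, Q, R, S, T, U, V, W, X
  1-simplices (27): PQ, PS, PT, PU, PV, PW, QR, QS, QT, QU, QX, RS, RT, RU, RV, RW, SV, SW, SX, TV, TW, TX, UV, UW, UX, VX, WX
  2-simplices (18): PQS, PQU, PSW, PTV, PTW, PUV, QRS, QRT, QTX, QUX, RSV, RTW, RUV, RUW, SVX, SWX, TVX, UWX

so the chain groups are C_0 ≅ Z^9, C_1 ≅ Z^27, C_2 ≅ Z^18.

The boundary map ∂_1: C_1 → C_0 maps an edge to its endpoints' difference, ∂[p,q] = q − p. For instance
  ∂PV = V − P.
The resulting 9×27 matrix has rank 8, and its Smith normal form has invariant factors (1,1,1,1,1,1,1,1).

∂_2: C_2 → C_1 acts by ∂[p,q,r] = [q,r] − [p,r] + [p,q]. For instance
  ∂PQU = QU − PU + PQ,
  ∂UWX = WX − UX + UW.
This gives a 27×18 integer matrix of rank 17; reducing to Smith normal form yields diagonal entries (1,1,1,1,1,1,1,1,1,1,1,1,1,1,1,1,1).

Computing H_k = (kernel of ∂_k) / (image of ∂_{k+1}):

  H_0: rank C_0 − rank ∂_1 = 9 − 8 = 1, and the invariant factors of ∂_1 are all 1, so H_0 = Z.
  H_1: rank ker ∂_1 − rank ∂_2 = (27 − 8) − 17 = 2, and the invariant factors of ∂_2 are all 1, so H_1 = Z^2.
  H_2: rank ker ∂_2 − rank ∂_3 = (18 − 17) − 0 = 1, and there is no ∂_3, so H_2 = Z.

H_0 ≅ Z,  H_1 ≅ Z^2,  H_2 ≅ Z.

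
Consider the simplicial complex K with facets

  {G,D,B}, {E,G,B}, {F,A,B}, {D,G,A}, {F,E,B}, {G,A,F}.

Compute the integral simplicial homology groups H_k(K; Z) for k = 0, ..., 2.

H_0 = Z,  H_1 = Z,  H_2 = 0.

K has 6 vertices, 12 edges, 6 triangles.
rank ∂_0 = 0, rank ∂_1 = 5 ⇒ b_0 = 6 − 0 − 5 = 1; all invariant factors of ∂_1 are 1 so no torsion. So H_0 = Z.
rank ∂_1 = 5, rank ∂_2 = 6 ⇒ b_1 = 12 − 5 − 6 = 1; all invariant factors of ∂_2 are 1 so no torsion. So H_1 = Z.
rank ∂_2 = 6, rank ∂_3 = 0 ⇒ b_2 = 6 − 6 − 0 = 0. So H_2 = 0.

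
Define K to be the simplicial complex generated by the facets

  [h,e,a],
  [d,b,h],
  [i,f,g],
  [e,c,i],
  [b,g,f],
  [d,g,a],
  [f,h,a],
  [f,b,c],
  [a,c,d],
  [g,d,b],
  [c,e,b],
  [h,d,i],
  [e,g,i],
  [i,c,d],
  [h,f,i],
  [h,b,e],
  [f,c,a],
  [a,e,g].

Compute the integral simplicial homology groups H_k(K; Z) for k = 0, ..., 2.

H_0 = Z,  H_1 = Z^2,  H_2 = Z.

Take the total order a < b < c < d < e < f < g < h < i on the vertex set. Then K (dimension 2) consists of the simplices:

  0-simplices (9): a, b, c, d, e, f, g, h, i
  1-simplices (27): ac, ad, ae, af, ag, ah, bc, bd, be, bf, bg, bh, cd, ce, cf, ci, dg, dh, di, eg, eh, ei, fg, fh, fi, gi, hi
  2-simplices (18): acd, acf, adg, aeg, aeh, afh, bce, bcf, bdg, bdh, beh, bfg, cdi, cei, dhi, egi, fgi, fhi

so the chain groups are C_0 ≅ Z^9, C_1 ≅ Z^27, C_2 ≅ Z^18.

The boundary map ∂_1: C_1 → C_0 is given by ∂[p,q] = [q] − [p].
The resulting 9×27 matrix has rank 8, and its Smith normal form has invariant factors (1,1,1,1,1,1,1,1).

Boundary ∂_2: C_2 → C_1 sends each 2-simplex [p,q,r] to [q,r] − [p,r] + [p,q]. For instance
  ∂bdh = dh − bh + bd,
  ∂aeh = eh − ah + ae.
This gives a 27×18 integer matrix of rank 17; reducing to Smith normal form yields diagonal entries (1,1,1,1,1,1,1,1,1,1,1,1,1,1,1,1,1).

Now H_k = ker ∂_k / im ∂_{k+1}, so:

  H_0: rank C_0 − rank ∂_1 = 9 − 8 = 1, and the invariant factors of ∂_1 are all 1, so H_0 = Z.
  H_1: rank ker ∂_1 − rank ∂_2 = (27 − 8) − 17 = 2, and the invariant factors of ∂_2 are all 1, so H_1 = Z^2.
  H_2: rank ker ∂_2 − rank ∂_3 = (18 − 17) − 0 = 1, and there is no ∂_3, so H_2 = Z.

(K is a triangulation of the torus T^2.)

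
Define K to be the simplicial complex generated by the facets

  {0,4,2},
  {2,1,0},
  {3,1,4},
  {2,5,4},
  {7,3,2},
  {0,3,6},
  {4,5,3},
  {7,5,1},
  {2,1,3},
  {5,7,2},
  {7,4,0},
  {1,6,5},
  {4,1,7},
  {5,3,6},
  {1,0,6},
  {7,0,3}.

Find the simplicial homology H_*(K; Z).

Order the vertices as 0 < 1 < 2 < 3 < 4 < 5 < 6 < 7. Listing each simplex with vertices in this order, K has dimension 2 with simplices:

  0-simplices (8): [0], [1], [2], [3], [4], [5], [6], [7]
  1-simplices (24): (24 of them)
  2-simplices (16): [0,1,2], [0,1,6], [0,2,4], [0,3,6], [0,3,7], [0,4,7], [1,2,3], [1,3,4], [1,4,7], [1,5,6], [1,5,7], [2,3,7], [2,4,5], [2,5,7], [3,4,5], [3,5,6]

so the chain groups are C_0 ≅ Z^8, C_1 ≅ Z^24, C_2 ≅ Z^16.

∂_1: C_1 → C_0 maps an edge to its endpoints' difference, ∂[p,q] = q − p.
The 8×24 boundary matrix has rank 7 and Smith normal form diag(1,1,1,1,1,1,1).

Boundary ∂_2: C_2 → C_1 maps a triangle to the signed sum of its edges. For instance
  ∂[0,2,4] = [2,4] − [0,4] + [0,2],
  ∂[0,4,7] = [4,7] − [0,7] + [0,4].
The resulting 24×16 matrix has rank 15, and its Smith normal form has invariant factors (1,1,1,1,1,1,1,1,1,1,1,1,1,1,1).

Computing H_k = (kernel of ∂_k) / (image of ∂_{k+1}):

  H_0: rank C_0 − rank ∂_1 = 8 − 7 = 1, and the invariant factors of ∂_1 are all 1, so H_0 ≅ Z.
  H_1: rank ker ∂_1 − rank ∂_2 = (24 − 7) − 15 = 2, and the invariant factors of ∂_2 are all 1, so H_1 ≅ Z^2.
  H_2: rank ker ∂_2 − rank ∂_3 = (16 − 15) − 0 = 1, and there is no ∂_3, so H_2 ≅ Z.

As a check, the Euler characteristic is 8 − 24 + 16 = 0, which agrees with 1 − 2 + 1 = 0.
(K is a triangulation of the torus T^2.)

H_0 ≅ Z,  H_1 ≅ Z^2,  H_2 ≅ Z.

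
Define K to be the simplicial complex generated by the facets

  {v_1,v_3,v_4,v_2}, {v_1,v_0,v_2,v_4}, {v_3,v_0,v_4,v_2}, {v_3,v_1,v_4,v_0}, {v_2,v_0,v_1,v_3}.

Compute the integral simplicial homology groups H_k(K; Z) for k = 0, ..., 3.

K has 5 vertices, 10 edges, 10 triangles, 5 3-simplices.
rank ∂_0 = 0, rank ∂_1 = 4 ⇒ b_0 = 5 − 0 − 4 = 1; all invariant factors of ∂_1 are 1 so no torsion. So H_0 = Z.
rank ∂_1 = 4, rank ∂_2 = 6 ⇒ b_1 = 10 − 4 − 6 = 0; all invariant factors of ∂_2 are 1 so no torsion. So H_1 = 0.
rank ∂_2 = 6, rank ∂_3 = 4 ⇒ b_2 = 10 − 6 − 4 = 0; all invariant factors of ∂_3 are 1 so no torsion. So H_2 = 0.
rank ∂_3 = 4, rank ∂_4 = 0 ⇒ b_3 = 5 − 4 − 0 = 1. So H_3 = Z.

H_0 ≅ Z,  H_1 = 0,  H_2 = 0,  H_3 ≅ Z.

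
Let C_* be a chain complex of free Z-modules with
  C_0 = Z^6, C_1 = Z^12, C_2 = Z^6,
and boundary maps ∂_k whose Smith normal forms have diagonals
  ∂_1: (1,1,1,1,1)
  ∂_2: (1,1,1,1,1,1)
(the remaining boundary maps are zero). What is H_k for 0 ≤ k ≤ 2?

H_0: b_0 = 6 − 0 − 5 = 1; torsion from ∂_1 factors > 1: none. So H_0 = Z.
H_1: b_1 = 12 − 5 − 6 = 1; torsion from ∂_2 factors > 1: none. So H_1 = Z.
H_2: b_2 = 6 − 6 − 0 = 0; torsion from ∂_3 factors > 1: none. So H_2 = 0.

H_0 = Z,  H_1 = Z,  H_2 = 0.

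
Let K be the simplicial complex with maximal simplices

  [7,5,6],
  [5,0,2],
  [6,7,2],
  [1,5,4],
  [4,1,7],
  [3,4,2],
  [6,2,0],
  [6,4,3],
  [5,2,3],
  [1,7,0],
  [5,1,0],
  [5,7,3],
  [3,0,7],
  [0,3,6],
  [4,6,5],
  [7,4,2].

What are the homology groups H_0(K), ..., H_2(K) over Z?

H_0 = Z,  H_1 = Z^2,  H_2 = Z.

Fix the vertex order 0 < 1 < 2 < 3 < 4 < 5 < 6 < 7 and write every simplex with vertices in increasing order. Then dim K = 2 and the simplices of K are:

  0-simplices (8): [0], [1], [2], [3], [4], [5], [6], [7]
  1-simplices (24): (24 of them)
  2-simplices (16): [0,1,5], [0,1,7], [0,2,5], [0,2,6], [0,3,6], [0,3,7], [1,4,5], [1,4,7], [2,3,4], [2,3,5], [2,4,7], [2,6,7], [3,4,6], [3,5,7], [4,5,6], [5,6,7]

giving chain groups C_0 ≅ Z^8, C_1 ≅ Z^24, C_2 ≅ Z^16.

Boundary ∂_1: C_1 → C_0 is given by ∂[p,q] = [q] − [p]. For instance
  ∂[3,6] = [6] − [3].
This gives a 8×24 integer matrix of rank 7; reducing to Smith normal form yields diagonal entries (1,1,1,1,1,1,1).

The boundary map ∂_2: C_2 → C_1 acts by ∂[p,q,r] = [q,r] − [p,r] + [p,q]. For instance
  ∂[0,2,6] = [2,6] − [0,6] + [0,2],
  ∂[1,4,7] = [4,7] − [1,7] + [1,4].
As a 24×16 matrix over Z this has rank 15, with invariant factors (1,1,1,1,1,1,1,1,1,1,1,1,1,1,1).

Now H_k = ker ∂_k / im ∂_{k+1}, so:

  H_0: rank C_0 − rank ∂_1 = 8 − 7 = 1, and the invariant factors of ∂_1 are all 1, so H_0 = Z.
  H_1: rank ker ∂_1 − rank ∂_2 = (24 − 7) − 15 = 2, and the invariant factors of ∂_2 are all 1, so H_1 = Z^2.
  H_2: rank ker ∂_2 − rank ∂_3 = (16 − 15) − 0 = 1, and there is no ∂_3, so H_2 = Z.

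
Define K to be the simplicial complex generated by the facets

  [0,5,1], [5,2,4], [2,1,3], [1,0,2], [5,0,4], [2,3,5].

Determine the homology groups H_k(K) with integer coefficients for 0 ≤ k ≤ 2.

Order the vertices as 0 < 1 < 2 < 3 < 4 < 5. Listing each simplex with vertices in this order, K has dimension 2 with simplices:

  0-simplices (6): [0], [1], [2], [3], [4], [5]
  1-simplices (12): [0,1], [0,2], [0,4], [0,5], [1,2], [1,3], [1,5], [2,3], [2,4], [2,5], [3,5], [4,5]
  2-simplices (6): [0,1,2], [0,1,5], [0,4,5], [1,2,3], [2,3,5], [2,4,5]

giving chain groups C_0 ≅ Z^6, C_1 ≅ Z^12, C_2 ≅ Z^6.

The boundary map ∂_1: C_1 → C_0 sends each edge [p,q] (with p < q) to q − p.
This gives a 6×12 integer matrix of rank 5; reducing to Smith normal form yields diagonal entries (1,1,1,1,1).

∂_2: C_2 → C_1 acts by ∂[p,q,r] = [q,r] − [p,r] + [p,q]. For instance
  ∂[0,1,2] = [1,2] − [0,2] + [0,1],
  ∂[0,1,5] = [1,5] − [0,5] + [0,1].
The 12×6 boundary matrix has rank 6 and Smith normal form diag(1,1,1,1,1,1).

Now H_k = ker ∂_k / im ∂_{k+1}, so:

  H_0: rank C_0 − rank ∂_1 = 6 − 5 = 1, and the invariant factors of ∂_1 are all 1, so H_0 ≅ Z.
  H_1: rank ker ∂_1 − rank ∂_2 = (12 − 5) − 6 = 1, and the invariant factors of ∂_2 are all 1, so H_1 ≅ Z.
  H_2: rank ker ∂_2 − rank ∂_3 = (6 − 6) − 0 = 0, and there is no ∂_3, so H_2 ≅ 0.

As a check, the Euler characteristic is 6 − 12 + 6 = 0, which agrees with 1 − 1 + 0 = 0.

H_0 ≅ Z,  H_1 ≅ Z,  H_2 = 0.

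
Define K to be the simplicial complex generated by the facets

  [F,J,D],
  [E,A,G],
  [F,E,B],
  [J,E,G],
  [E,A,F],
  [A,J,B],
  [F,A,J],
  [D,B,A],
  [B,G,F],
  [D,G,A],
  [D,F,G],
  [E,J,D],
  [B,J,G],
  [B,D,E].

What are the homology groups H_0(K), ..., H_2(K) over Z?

H_0 ≅ Z,  H_1 ≅ Z^2,  H_2 ≅ Z.

K has 7 vertices, 21 edges, 14 triangles.
rank ∂_0 = 0, rank ∂_1 = 6 ⇒ b_0 = 7 − 0 − 6 = 1; all invariant factors of ∂_1 are 1 so no torsion. So H_0 ≅ Z.
rank ∂_1 = 6, rank ∂_2 = 13 ⇒ b_1 = 21 − 6 − 13 = 2; all invariant factors of ∂_2 are 1 so no torsion. So H_1 ≅ Z^2.
rank ∂_2 = 13, rank ∂_3 = 0 ⇒ b_2 = 14 − 13 − 0 = 1. So H_2 ≅ Z.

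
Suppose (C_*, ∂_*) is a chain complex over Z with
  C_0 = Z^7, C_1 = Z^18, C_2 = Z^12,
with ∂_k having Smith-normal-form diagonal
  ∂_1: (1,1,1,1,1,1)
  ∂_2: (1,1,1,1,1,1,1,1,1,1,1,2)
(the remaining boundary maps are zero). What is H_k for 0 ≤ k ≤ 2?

H_0: b_0 = 7 − 0 − 6 = 1; torsion from ∂_1 factors > 1: none. So H_0 = Z.
H_1: b_1 = 18 − 6 − 12 = 0; torsion from ∂_2 factors > 1: [2]. So H_1 = Z/2Z.
H_2: b_2 = 12 − 12 − 0 = 0; torsion from ∂_3 factors > 1: none. So H_2 = 0.

H_0 = Z,  H_1 = Z/2Z,  H_2 = 0.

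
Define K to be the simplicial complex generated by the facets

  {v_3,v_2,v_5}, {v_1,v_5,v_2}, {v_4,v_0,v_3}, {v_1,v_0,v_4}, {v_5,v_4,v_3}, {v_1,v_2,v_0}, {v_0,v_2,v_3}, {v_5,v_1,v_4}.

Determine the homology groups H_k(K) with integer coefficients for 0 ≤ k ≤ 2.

H_0 = Z,  H_1 = 0,  H_2 = Z.

Order the vertices as v_0 < v_1 < v_2 < v_3 < v_4 < v_5. Listing each simplex with vertices in this order, K has dimension 2 with simplices:

  0-simplices (6): [v_0], [v_1], [v_2], [v_3], [v_4], [v_5]
  1-simplices (12): [v_0,v_1], [v_0,v_2], [v_0,v_3], [v_0,v_4], [v_1,v_2], [v_1,v_4], [v_1,v_5], [v_2,v_3], [v_2,v_5], [v_3,v_4], [v_3,v_5], [v_4,v_5]
  2-simplices (8): [v_0,v_1,v_2], [v_0,v_1,v_4], [v_0,v_2,v_3], [v_0,v_3,v_4], [v_1,v_2,v_5], [v_1,v_4,v_5], [v_2,v_3,v_5], [v_3,v_4,v_5]

Hence C_0 ≅ Z^6, C_1 ≅ Z^12, C_2 ≅ Z^8.

Boundary ∂_1: C_1 → C_0 is given by ∂[p,q] = [q] − [p].
As a 6×12 matrix over Z this has rank 5, with invariant factors (1,1,1,1,1).

The boundary map ∂_2: C_2 → C_1 maps a triangle to the signed sum of its edges. For instance
  ∂[v_1,v_2,v_5] = [v_2,v_5] − [v_1,v_5] + [v_1,v_2],
  ∂[v_0,v_1,v_2] = [v_1,v_2] − [v_0,v_2] + [v_0,v_1].
This gives a 12×8 integer matrix of rank 7; reducing to Smith normal form yields diagonal entries (1,1,1,1,1,1,1).

Reading off H_k = ker ∂_k / im ∂_{k+1}:

  H_0: rank C_0 − rank ∂_1 = 6 − 5 = 1, and the invariant factors of ∂_1 are all 1, so H_0 = Z.
  H_1: rank ker ∂_1 − rank ∂_2 = (12 − 5) − 7 = 0, and the invariant factors of ∂_2 are all 1, so H_1 = 0.
  H_2: rank ker ∂_2 − rank ∂_3 = (8 − 7) − 0 = 1, and there is no ∂_3, so H_2 = Z.

(K is a triangulation of the 2-sphere S^2.)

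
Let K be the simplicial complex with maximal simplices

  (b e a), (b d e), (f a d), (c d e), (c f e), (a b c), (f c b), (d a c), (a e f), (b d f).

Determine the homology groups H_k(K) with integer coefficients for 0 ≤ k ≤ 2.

H_0 = Z,  H_1 = Z_2,  H_2 = 0.

Fix the vertex order a < b < c < d < e < f and write every simplex with vertices in increasing order. Then dim K = 2 and the simplices of K are:

  0-simplices (6): a, b, c, d, e, f
  1-simplices (15): ab, ac, ad, ae, af, bc, bd, be, bf, cd, ce, cf, de, df, ef
  2-simplices (10): abc, abe, acd, adf, aef, bcf, bde, bdf, cde, cef

so the chain groups are C_0 ≅ Z^6, C_1 ≅ Z^15, C_2 ≅ Z^10.

∂_1: C_1 → C_0 maps an edge to its endpoints' difference, ∂[p,q] = q − p. For instance
  ∂bd = d − b.
As a 6×15 matrix over Z this has rank 5, with invariant factors (1,1,1,1,1).

∂_2: C_2 → C_1 acts by ∂[p,q,r] = [q,r] − [p,r] + [p,q]. For instance
  ∂acd = cd − ad + ac,
  ∂bde = de − be + bd.
This gives a 15×10 integer matrix of rank 10; reducing to Smith normal form yields diagonal entries (1,1,1,1,1,1,1,1,1,2).

From H_k ≅ ker(∂_k) / im(∂_{k+1}) we obtain:

  H_0: rank C_0 − rank ∂_1 = 6 − 5 = 1, and the invariant factors of ∂_1 are all 1, so H_0 = Z.
  H_1: rank ker ∂_1 − rank ∂_2 = (15 − 5) − 10 = 0, and ∂_2 has invariant factor 2 > 1, so H_1 = Z_2.
  H_2: rank ker ∂_2 − rank ∂_3 = (10 − 10) − 0 = 0, and there is no ∂_3, so H_2 = 0.

(K is a triangulation of the real projective plane RP^2.)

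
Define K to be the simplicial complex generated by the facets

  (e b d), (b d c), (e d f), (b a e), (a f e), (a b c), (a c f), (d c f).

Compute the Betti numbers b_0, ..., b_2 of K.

We work with the vertex ordering a < b < c < d < e < f. The simplices of K, each written with vertices in increasing order, are:

  0-simplices (6): a, b, c, d, e, f
  1-simplices (12): ab, ac, ae, af, bc, bd, be, cd, cf, de, df, ef
  2-simplices (8): abc, abe, acf, aef, bcd, bde, cdf, def

Hence C_0 ≅ Z^6, C_1 ≅ Z^12, C_2 ≅ Z^8.

∂_1: C_1 → C_0 is given by ∂[p,q] = [q] − [p].
As a 6×12 matrix over Z this has rank 5, with invariant factors (1,1,1,1,1).

Boundary ∂_2: C_2 → C_1 sends each 2-simplex [p,q,r] to [q,r] − [p,r] + [p,q]. For instance
  ∂bde = de − be + bd,
  ∂abe = be − ae + ab.
This gives a 12×8 integer matrix of rank 7; reducing to Smith normal form yields diagonal entries (1,1,1,1,1,1,1).

Now H_k = ker ∂_k / im ∂_{k+1}, so:

  H_0: rank C_0 − rank ∂_1 = 6 − 5 = 1, and the invariant factors of ∂_1 are all 1, so H_0 = Z.
  H_1: rank ker ∂_1 − rank ∂_2 = (12 − 5) − 7 = 0, and the invariant factors of ∂_2 are all 1, so H_1 = 0.
  H_2: rank ker ∂_2 − rank ∂_3 = (8 − 7) − 0 = 1, and there is no ∂_3, so H_2 = Z.

Hence the Betti numbers are b_0 = 1, b_1 = 0, b_2 = 1.

b_0 = 1, b_1 = 0, b_2 = 1.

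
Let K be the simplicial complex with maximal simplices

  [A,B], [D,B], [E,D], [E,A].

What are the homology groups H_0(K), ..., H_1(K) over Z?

H_0 ≅ Z,  H_1 ≅ Z.

Order the vertices as A < B < D < E. Listing each simplex with vertices in this order, K has dimension 1 with simplices:

  0-simplices (4): A, B, D, E
  1-simplices (4): AB, AE, BD, DE

giving chain groups C_0 ≅ Z^4, C_1 ≅ Z^4.

The boundary map ∂_1: C_1 → C_0 maps an edge to its endpoints' difference, ∂[p,q] = q − p.
This gives a 4×4 integer matrix of rank 3; reducing to Smith normal form yields diagonal entries (1,1,1).

Now H_k = ker ∂_k / im ∂_{k+1}, so:

  H_0: rank C_0 − rank ∂_1 = 4 − 3 = 1, and the invariant factors of ∂_1 are all 1, so H_0 ≅ Z.
  H_1: rank ker ∂_1 − rank ∂_2 = (4 − 3) − 0 = 1, and there is no ∂_2, so H_1 ≅ Z.

As a check, the Euler characteristic is 4 − 4 = 0, which agrees with 1 − 1 = 0.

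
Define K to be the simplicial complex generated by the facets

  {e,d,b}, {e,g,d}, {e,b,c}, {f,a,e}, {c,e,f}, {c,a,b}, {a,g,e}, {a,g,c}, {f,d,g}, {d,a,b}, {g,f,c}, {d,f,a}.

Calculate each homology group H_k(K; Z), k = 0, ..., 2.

Take the total order a < b < c < d < e < f < g on the vertex set. Then K (dimension 2) consists of the simplices:

  0-simplices (7): a, b, c, d, e, f, g
  1-simplices (18): ab, ac, ad, ae, af, ag, bc, bd, be, ce, cf, cg, de, df, dg, ef, eg, fg
  2-simplices (12): abc, abd, acg, adf, aef, aeg, bce, bde, cef, cfg, deg, dfg

giving chain groups C_0 ≅ Z^7, C_1 ≅ Z^18, C_2 ≅ Z^12.

Boundary ∂_1: C_1 → C_0 sends each edge [p,q] (with p < q) to q − p. For instance
  ∂dg = g − d.
As a 7×18 matrix over Z this has rank 6, with invariant factors (1,1,1,1,1,1).

Boundary ∂_2: C_2 → C_1 sends each 2-simplex [p,q,r] to [q,r] − [p,r] + [p,q]. For instance
  ∂acg = cg − ag + ac,
  ∂deg = eg − dg + de.
The 18×12 boundary matrix has rank 12 and Smith normal form diag(1,1,1,1,1,1,1,1,1,1,1,2).

Now H_k = ker ∂_k / im ∂_{k+1}, so:

  H_0: rank C_0 − rank ∂_1 = 7 − 6 = 1, and the invariant factors of ∂_1 are all 1, so H_0 ≅ Z.
  H_1: rank ker ∂_1 − rank ∂_2 = (18 − 6) − 12 = 0, and ∂_2 has invariant factor 2 > 1, so H_1 ≅ Z/2.
  H_2: rank ker ∂_2 − rank ∂_3 = (12 − 12) − 0 = 0, and there is no ∂_3, so H_2 ≅ 0.

As a check, the Euler characteristic is 7 − 18 + 12 = 1, which agrees with 1 − 0 + 0 = 1.
(K is a triangulation of the real projective plane RP^2.)

H_0 ≅ Z,  H_1 ≅ Z/2,  H_2 = 0.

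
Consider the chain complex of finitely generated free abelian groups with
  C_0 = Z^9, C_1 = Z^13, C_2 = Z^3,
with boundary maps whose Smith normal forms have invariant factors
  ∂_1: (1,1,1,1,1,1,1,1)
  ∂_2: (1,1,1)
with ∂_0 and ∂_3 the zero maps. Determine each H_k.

H_0: b_0 = 9 − 0 − 8 = 1; torsion from ∂_1 factors > 1: none. So H_0 = Z.
H_1: b_1 = 13 − 8 − 3 = 2; torsion from ∂_2 factors > 1: none. So H_1 = Z^2.
H_2: b_2 = 3 − 3 − 0 = 0; torsion from ∂_3 factors > 1: none. So H_2 = 0.

H_0 = Z,  H_1 = Z^2,  H_2 = 0.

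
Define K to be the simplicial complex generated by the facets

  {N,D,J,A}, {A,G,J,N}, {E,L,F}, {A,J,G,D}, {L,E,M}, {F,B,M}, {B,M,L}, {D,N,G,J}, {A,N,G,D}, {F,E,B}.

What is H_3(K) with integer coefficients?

H_3 = Z.

Fix the vertex order A < B < D < E < F < G < J < L < M < N and write every simplex with vertices in increasing order. Then dim K = 3 and the simplices of K are:

  0-simplices (10): A, B, D, E, F, G, J, L, M, N
  1-simplices (20): AD, AG, AJ, AN, BE, BF, BL, BM, DG, DJ, DN, EF, EL, EM, FL, FM, GJ, GN, JN, LM
  2-simplices (15): ADG, ADJ, ADN, AGJ, AGN, AJN, BEF, BFM, BLM, DGJ, DGN, DJN, EFL, ELM, GJN
  3-simplices (5): ADGJ, ADGN, ADJN, AGJN, DGJN

so the chain groups are C_0 ≅ Z^10, C_1 ≅ Z^20, C_2 ≅ Z^15, C_3 ≅ Z^5.

Boundary ∂_1: C_1 → C_0 maps an edge to its endpoints' difference, ∂[p,q] = q − p. For instance
  ∂GN = N − G.
This gives a 10×20 integer matrix of rank 8; reducing to Smith normal form yields diagonal entries (1,1,1,1,1,1,1,1).

∂_2: C_2 → C_1 maps a triangle to the signed sum of its edges. For instance
  ∂BEF = EF − BF + BE,
  ∂DGN = GN − DN + DG.
As a 20×15 matrix over Z this has rank 11, with invariant factors (1,1,1,1,1,1,1,1,1,1,1).

Boundary ∂_3: C_3 → C_2 sends each 3-simplex σ to the alternating sum Σ_i (−1)^i (σ with its i-th vertex removed). For instance
  ∂ADGN = DGN − AGN + ADN − ADG,
  ∂ADGJ = DGJ − AGJ + ADJ − ADG.
The resulting 15×5 matrix has rank 4, and its Smith normal form has invariant factors (1,1,1,1).

From H_k ≅ ker(∂_k) / im(∂_{k+1}) we obtain:

  H_3: rank ker ∂_3 − rank ∂_4 = (5 − 4) − 0 = 1, and there is no ∂_4, so H_3 = Z.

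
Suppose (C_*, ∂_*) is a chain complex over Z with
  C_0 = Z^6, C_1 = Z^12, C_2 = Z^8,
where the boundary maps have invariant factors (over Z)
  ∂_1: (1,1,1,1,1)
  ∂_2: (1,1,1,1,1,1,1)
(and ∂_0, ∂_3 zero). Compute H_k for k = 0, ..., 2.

H_0: b_0 = 6 − 0 − 5 = 1; torsion from ∂_1 factors > 1: none. So H_0 ≅ Z.
H_1: b_1 = 12 − 5 − 7 = 0; torsion from ∂_2 factors > 1: none. So H_1 ≅ 0.
H_2: b_2 = 8 − 7 − 0 = 1; torsion from ∂_3 factors > 1: none. So H_2 ≅ Z.

H_0 ≅ Z,  H_1 = 0,  H_2 ≅ Z.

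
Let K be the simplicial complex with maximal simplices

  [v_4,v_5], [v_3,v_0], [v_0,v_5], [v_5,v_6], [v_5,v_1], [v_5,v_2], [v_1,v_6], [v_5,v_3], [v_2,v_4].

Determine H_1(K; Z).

H_1 = Z^3.

K has 7 vertices, 9 edges.
rank ∂_1 = 6, rank ∂_2 = 0 ⇒ b_1 = 9 − 6 − 0 = 3. So H_1 = Z^3.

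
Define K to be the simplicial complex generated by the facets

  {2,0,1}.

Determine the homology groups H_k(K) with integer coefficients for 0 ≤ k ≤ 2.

H_0 = Z,  H_1 = 0,  H_2 = 0.

Fix the vertex order 0 < 1 < 2 and write every simplex with vertices in increasing order. Then dim K = 2 and the simplices of K are:

  0-simplices (3): [0], [1], [2]
  1-simplices (3): [0,1], [0,2], [1,2]
  2-simplices (1): [0,1,2]

Hence C_0 ≅ Z^3, C_1 ≅ Z^3, C_2 ≅ Z^1.

The boundary map ∂_1: C_1 → C_0 is given by ∂[p,q] = [q] − [p].
The resulting 3×3 matrix has rank 2, and its Smith normal form has invariant factors (1,1).

The boundary map ∂_2: C_2 → C_1 acts by ∂[p,q,r] = [q,r] − [p,r] + [p,q]. For instance
  ∂[0,1,2] = [1,2] − [0,2] + [0,1].
The resulting 3×1 matrix has rank 1, and its Smith normal form has invariant factors (1).

Computing H_k = (kernel of ∂_k) / (image of ∂_{k+1}):

  H_0: rank C_0 − rank ∂_1 = 3 − 2 = 1, and the invariant factors of ∂_1 are all 1, so H_0 = Z.
  H_1: rank ker ∂_1 − rank ∂_2 = (3 − 2) − 1 = 0, and the invariant factors of ∂_2 are all 1, so H_1 = 0.
  H_2: rank ker ∂_2 − rank ∂_3 = (1 − 1) − 0 = 0, and there is no ∂_3, so H_2 = 0.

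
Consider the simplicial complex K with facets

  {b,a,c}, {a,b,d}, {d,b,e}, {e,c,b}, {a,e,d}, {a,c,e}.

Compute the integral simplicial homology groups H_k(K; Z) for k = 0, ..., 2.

Take the total order a < b < c < d < e on the vertex set. Then K (dimension 2) consists of the simplices:

  0-simplices (5): a, b, c, d, e
  1-simplices (9): ab, ac, ad, ae, bc, bd, be, ce, de
  2-simplices (6): abc, abd, ace, ade, bce, bde

Hence C_0 ≅ Z^5, C_1 ≅ Z^9, C_2 ≅ Z^6.

The boundary map ∂_1: C_1 → C_0 is given by ∂[p,q] = [q] − [p]. For instance
  ∂ce = e − c.
This gives a 5×9 integer matrix of rank 4; reducing to Smith normal form yields diagonal entries (1,1,1,1).

∂_2: C_2 → C_1 acts by ∂[p,q,r] = [q,r] − [p,r] + [p,q]. For instance
  ∂bce = ce − be + bc,
  ∂ade = de − ae + ad.
This gives a 9×6 integer matrix of rank 5; reducing to Smith normal form yields diagonal entries (1,1,1,1,1).

Computing H_k = (kernel of ∂_k) / (image of ∂_{k+1}):

  H_0: rank C_0 − rank ∂_1 = 5 − 4 = 1, and the invariant factors of ∂_1 are all 1, so H_0 = Z.
  H_1: rank ker ∂_1 − rank ∂_2 = (9 − 4) − 5 = 0, and the invariant factors of ∂_2 are all 1, so H_1 = 0.
  H_2: rank ker ∂_2 − rank ∂_3 = (6 − 5) − 0 = 1, and there is no ∂_3, so H_2 = Z.

As a check, the Euler characteristic is 5 − 9 + 6 = 2, which agrees with 1 − 0 + 1 = 2.

H_0 = Z,  H_1 = 0,  H_2 = Z.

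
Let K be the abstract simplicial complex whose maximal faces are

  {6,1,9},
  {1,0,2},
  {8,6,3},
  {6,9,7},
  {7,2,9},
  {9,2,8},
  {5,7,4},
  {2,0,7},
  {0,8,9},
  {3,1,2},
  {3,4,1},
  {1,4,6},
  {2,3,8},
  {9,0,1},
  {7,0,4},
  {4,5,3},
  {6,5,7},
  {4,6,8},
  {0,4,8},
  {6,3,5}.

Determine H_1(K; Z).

H_1 = Z ⊕ Z/2Z.

We work with the vertex ordering 0 < 1 < 2 < 3 < 4 < 5 < 6 < 7 < 8 < 9. The simplices of K, each written with vertices in increasing order, are:

  0-simplices (10): [0], [1], [2], [3], [4], [5], [6], [7], [8], [9]
  1-simplices (30): (30 of them)
  2-simplices (20): (20 of them)

Hence C_0 ≅ Z^10, C_1 ≅ Z^30, C_2 ≅ Z^20.

The boundary map ∂_1: C_1 → C_0 is given by ∂[p,q] = [q] − [p]. For instance
  ∂[1,2] = [2] − [1].
The resulting 10×30 matrix has rank 9, and its Smith normal form has invariant factors (1,1,1,1,1,1,1,1,1).

Boundary ∂_2: C_2 → C_1 sends each 2-simplex [p,q,r] to [q,r] − [p,r] + [p,q]. For instance
  ∂[1,6,9] = [6,9] − [1,9] + [1,6],
  ∂[2,8,9] = [8,9] − [2,9] + [2,8].
The 30×20 boundary matrix has rank 20 and Smith normal form diag(1,1,1,1,1,1,1,1,1,1,1,1,1,1,1,1,1,1,1,2).

From H_k ≅ ker(∂_k) / im(∂_{k+1}) we obtain:

  H_1: rank ker ∂_1 − rank ∂_2 = (30 − 9) − 20 = 1, and ∂_2 has invariant factor 2 > 1, so H_1 ≅ Z ⊕ Z/2Z.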